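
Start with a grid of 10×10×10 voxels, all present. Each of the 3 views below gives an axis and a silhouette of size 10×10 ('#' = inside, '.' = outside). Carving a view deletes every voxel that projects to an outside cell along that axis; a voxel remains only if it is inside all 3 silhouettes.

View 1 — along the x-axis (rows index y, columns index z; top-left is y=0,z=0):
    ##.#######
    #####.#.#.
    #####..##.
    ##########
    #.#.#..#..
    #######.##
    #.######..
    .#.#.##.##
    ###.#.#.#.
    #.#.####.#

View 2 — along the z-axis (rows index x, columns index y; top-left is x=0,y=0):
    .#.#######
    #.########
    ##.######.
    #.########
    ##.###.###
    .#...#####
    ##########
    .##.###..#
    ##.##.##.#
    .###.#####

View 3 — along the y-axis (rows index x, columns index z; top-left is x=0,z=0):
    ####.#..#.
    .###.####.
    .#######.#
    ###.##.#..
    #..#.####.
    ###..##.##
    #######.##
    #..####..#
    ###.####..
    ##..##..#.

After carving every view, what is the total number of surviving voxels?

full grid |V| = 1000
after view 1 [x-axis, 72 of 100 cells solid] → remaining = 720
after view 2 [z-axis, 79 of 100 cells solid] → remaining = 566
after view 3 [y-axis, 67 of 100 cells solid] → remaining = 388

388 voxels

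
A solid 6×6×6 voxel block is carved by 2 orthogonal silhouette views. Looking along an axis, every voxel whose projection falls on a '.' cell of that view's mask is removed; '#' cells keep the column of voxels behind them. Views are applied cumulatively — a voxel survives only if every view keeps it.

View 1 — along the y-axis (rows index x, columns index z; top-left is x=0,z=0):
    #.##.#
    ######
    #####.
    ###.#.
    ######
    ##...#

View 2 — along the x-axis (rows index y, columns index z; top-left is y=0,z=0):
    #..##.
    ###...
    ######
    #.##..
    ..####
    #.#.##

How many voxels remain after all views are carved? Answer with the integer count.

|visual hull| = 109

before carving: 216 voxels (6×6×6)
V1 y: intersect with XZ mask (28 set) -- 168 left
V2 x: intersect with YZ mask (23 set) -- 109 left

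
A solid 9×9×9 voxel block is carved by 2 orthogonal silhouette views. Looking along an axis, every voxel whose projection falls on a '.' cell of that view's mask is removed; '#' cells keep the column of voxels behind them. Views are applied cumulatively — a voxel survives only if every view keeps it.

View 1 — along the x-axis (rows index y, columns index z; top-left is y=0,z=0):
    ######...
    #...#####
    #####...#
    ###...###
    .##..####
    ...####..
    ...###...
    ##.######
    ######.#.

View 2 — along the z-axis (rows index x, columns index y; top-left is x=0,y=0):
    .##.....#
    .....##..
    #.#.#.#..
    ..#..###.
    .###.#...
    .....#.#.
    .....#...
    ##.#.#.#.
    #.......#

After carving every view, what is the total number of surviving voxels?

full grid |V| = 729
step 1: project along x, AND mask (52/81) → |grid| = 468
step 2: project along z, AND mask (27/81) → |grid| = 149

voxel count = 149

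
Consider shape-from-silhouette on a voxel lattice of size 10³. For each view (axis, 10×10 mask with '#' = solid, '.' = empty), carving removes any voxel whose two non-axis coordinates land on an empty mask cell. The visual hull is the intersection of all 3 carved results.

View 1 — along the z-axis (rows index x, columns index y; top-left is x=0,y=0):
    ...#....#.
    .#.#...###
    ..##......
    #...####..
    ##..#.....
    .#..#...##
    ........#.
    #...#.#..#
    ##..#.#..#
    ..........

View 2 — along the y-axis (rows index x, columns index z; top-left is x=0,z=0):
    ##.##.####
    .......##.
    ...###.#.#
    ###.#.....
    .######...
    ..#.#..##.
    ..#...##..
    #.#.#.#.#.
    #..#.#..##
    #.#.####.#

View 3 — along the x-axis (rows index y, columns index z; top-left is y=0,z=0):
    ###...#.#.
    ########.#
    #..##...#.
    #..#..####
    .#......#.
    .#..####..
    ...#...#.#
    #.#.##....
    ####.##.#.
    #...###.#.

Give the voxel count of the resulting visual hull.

71 voxels

initial block: 10^3 = 1000
[1] z-view keeps 31 columns → grid now 310
[2] y-view keeps 49 columns → grid now 138
[3] x-view keeps 50 columns → grid now 71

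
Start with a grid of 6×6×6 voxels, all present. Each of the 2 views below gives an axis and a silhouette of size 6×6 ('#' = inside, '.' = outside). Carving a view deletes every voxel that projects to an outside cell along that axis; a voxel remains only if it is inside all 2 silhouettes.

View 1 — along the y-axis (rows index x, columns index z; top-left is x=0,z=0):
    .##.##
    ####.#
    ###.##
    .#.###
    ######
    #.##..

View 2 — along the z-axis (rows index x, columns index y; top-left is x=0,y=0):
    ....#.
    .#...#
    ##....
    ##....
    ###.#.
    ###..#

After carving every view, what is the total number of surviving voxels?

initial block: 6^3 = 216
step 1: project along y, AND mask (27/36) → |grid| = 162
step 2: project along z, AND mask (15/36) → |grid| = 68

remaining voxels: 68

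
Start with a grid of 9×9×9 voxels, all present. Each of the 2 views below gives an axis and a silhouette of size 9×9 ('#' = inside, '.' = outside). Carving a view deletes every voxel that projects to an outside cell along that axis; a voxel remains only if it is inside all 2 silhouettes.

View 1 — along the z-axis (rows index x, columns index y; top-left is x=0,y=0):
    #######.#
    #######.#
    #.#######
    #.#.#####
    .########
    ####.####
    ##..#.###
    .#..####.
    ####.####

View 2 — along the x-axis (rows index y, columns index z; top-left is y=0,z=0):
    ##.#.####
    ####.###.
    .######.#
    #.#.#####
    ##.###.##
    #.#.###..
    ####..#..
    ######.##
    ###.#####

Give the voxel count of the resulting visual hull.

remaining voxels: 443

before carving: 729 voxels (9×9×9)
step 1: project along z, AND mask (66/81) → |grid| = 594
step 2: project along x, AND mask (61/81) → |grid| = 443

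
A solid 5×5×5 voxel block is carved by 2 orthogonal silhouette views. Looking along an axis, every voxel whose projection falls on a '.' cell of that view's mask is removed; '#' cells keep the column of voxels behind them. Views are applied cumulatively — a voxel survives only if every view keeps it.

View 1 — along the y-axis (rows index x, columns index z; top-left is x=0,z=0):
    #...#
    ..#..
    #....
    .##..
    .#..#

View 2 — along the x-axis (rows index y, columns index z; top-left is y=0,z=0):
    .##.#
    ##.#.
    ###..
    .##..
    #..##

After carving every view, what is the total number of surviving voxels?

24 voxels

full grid |V| = 125
  1. axis=1 (XZ plane), |mask|=8  ⇒  voxels=40
  2. axis=0 (YZ plane), |mask|=14  ⇒  voxels=24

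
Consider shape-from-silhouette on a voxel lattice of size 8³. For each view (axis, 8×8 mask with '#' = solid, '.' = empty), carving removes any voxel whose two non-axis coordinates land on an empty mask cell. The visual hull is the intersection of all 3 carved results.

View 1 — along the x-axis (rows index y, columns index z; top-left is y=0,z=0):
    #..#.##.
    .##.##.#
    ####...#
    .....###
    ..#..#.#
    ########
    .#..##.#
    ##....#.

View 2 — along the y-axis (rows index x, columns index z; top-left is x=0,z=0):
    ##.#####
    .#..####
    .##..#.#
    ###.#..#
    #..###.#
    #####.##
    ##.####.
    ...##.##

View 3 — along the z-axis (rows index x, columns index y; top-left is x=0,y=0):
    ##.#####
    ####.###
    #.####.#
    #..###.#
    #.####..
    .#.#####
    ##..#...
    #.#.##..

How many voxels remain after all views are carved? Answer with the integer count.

127 voxels

full grid |V| = 512
carve view 1 (along x, YZ-mask fill 35/64): 280 voxels remain
carve view 2 (along y, XZ-mask fill 43/64): 190 voxels remain
carve view 3 (along z, XY-mask fill 43/64): 127 voxels remain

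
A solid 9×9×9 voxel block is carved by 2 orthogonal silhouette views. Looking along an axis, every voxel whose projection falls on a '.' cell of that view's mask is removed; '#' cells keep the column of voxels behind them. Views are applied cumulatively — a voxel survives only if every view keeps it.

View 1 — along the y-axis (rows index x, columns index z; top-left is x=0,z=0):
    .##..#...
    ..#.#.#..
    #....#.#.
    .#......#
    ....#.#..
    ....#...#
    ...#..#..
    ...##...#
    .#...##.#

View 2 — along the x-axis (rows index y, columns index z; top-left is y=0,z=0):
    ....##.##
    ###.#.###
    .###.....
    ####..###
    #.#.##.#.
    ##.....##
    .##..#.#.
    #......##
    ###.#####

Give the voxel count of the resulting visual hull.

|visual hull| = 112

full grid |V| = 729
[1] y-view keeps 24 columns → grid now 216
[2] x-view keeps 45 columns → grid now 112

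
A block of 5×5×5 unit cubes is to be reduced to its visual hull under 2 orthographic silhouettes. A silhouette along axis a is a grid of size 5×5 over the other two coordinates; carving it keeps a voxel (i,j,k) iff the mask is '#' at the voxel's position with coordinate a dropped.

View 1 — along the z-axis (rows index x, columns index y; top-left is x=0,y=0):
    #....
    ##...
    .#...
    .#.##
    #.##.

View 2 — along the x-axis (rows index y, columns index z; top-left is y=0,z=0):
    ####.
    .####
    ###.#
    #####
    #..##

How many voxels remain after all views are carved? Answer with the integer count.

|visual hull| = 41

start: 5×5×5 = 125 voxels
  1. axis=2 (XY plane), |mask|=10  ⇒  voxels=50
  2. axis=0 (YZ plane), |mask|=20  ⇒  voxels=41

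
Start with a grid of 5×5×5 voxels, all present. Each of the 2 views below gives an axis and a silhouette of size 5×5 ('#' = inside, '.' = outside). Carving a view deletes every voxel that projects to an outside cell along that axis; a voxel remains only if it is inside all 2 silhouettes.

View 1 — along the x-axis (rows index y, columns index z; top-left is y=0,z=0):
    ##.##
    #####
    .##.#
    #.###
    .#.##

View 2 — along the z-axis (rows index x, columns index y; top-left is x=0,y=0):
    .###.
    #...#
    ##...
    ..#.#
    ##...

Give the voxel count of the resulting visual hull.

43 voxels

before carving: 125 voxels (5×5×5)
carve view 1 (along x, YZ-mask fill 19/25): 95 voxels remain
carve view 2 (along z, XY-mask fill 11/25): 43 voxels remain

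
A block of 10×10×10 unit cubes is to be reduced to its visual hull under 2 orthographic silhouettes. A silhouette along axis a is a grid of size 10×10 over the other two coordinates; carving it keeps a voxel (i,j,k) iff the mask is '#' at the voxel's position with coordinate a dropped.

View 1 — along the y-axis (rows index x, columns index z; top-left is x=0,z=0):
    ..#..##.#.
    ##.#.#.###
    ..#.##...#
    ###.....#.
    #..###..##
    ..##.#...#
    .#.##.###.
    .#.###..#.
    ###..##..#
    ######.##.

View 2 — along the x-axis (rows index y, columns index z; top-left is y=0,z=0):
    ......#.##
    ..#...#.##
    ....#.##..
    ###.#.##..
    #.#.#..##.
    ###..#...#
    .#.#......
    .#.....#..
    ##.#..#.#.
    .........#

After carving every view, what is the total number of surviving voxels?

voxel count = 184

before carving: 1000 voxels (10×10×10)
after view 1 [y-axis, 54 of 100 cells solid] → remaining = 540
after view 2 [x-axis, 36 of 100 cells solid] → remaining = 184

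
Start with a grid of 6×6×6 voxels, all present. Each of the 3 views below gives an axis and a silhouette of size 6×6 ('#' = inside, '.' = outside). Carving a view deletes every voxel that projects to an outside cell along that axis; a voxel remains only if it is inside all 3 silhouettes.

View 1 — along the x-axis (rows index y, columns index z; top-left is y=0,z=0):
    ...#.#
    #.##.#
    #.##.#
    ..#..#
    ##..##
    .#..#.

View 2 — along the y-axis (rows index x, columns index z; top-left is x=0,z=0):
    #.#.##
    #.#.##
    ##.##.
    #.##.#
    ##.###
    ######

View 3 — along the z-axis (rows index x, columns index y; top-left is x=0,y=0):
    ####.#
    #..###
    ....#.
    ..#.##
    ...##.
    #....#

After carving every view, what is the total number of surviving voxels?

before carving: 216 voxels (6×6×6)
[1] x-view keeps 18 columns → grid now 108
[2] y-view keeps 27 columns → grid now 83
[3] z-view keeps 17 columns → grid now 35

35 voxels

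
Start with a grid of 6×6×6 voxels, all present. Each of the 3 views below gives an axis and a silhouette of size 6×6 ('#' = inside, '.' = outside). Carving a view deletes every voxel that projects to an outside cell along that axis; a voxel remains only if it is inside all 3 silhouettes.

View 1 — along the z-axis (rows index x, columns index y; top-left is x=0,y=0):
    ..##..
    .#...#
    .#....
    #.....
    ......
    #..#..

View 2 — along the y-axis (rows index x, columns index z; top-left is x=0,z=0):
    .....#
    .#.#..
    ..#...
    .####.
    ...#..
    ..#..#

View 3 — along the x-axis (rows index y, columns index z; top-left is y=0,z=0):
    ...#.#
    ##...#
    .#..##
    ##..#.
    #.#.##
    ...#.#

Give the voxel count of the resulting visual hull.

start: 6×6×6 = 216 voxels
step 1: project along z, AND mask (8/36) → |grid| = 48
step 2: project along y, AND mask (11/36) → |grid| = 15
step 3: project along x, AND mask (17/36) → |grid| = 5

5 voxels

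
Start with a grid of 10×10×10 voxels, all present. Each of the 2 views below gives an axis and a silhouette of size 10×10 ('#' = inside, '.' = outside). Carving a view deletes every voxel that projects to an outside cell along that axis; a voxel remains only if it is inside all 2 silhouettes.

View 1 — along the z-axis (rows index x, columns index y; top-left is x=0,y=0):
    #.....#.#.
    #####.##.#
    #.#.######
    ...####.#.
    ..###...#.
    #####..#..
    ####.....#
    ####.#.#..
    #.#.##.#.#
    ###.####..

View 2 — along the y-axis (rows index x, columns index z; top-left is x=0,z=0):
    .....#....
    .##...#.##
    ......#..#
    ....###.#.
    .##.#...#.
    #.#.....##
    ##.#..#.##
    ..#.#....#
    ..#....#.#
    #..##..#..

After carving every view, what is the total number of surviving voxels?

initial block: 10^3 = 1000
after view 1 [z-axis, 58 of 100 cells solid] → remaining = 580
after view 2 [y-axis, 36 of 100 cells solid] → remaining = 213

remaining voxels: 213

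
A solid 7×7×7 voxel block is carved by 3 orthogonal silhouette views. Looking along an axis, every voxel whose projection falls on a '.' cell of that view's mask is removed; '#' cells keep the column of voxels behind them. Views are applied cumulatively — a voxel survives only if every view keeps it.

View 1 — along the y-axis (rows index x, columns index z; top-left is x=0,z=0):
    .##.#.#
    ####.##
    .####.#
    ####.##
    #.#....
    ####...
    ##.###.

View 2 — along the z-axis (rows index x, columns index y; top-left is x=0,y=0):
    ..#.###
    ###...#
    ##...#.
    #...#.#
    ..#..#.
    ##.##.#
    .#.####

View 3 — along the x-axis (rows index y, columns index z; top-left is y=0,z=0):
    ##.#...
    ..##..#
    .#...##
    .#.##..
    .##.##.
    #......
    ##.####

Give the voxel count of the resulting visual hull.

start: 7×7×7 = 343 voxels
after view 1 [y-axis, 32 of 49 cells solid] → remaining = 224
after view 2 [z-axis, 26 of 49 cells solid] → remaining = 122
after view 3 [x-axis, 23 of 49 cells solid] → remaining = 64

64 voxels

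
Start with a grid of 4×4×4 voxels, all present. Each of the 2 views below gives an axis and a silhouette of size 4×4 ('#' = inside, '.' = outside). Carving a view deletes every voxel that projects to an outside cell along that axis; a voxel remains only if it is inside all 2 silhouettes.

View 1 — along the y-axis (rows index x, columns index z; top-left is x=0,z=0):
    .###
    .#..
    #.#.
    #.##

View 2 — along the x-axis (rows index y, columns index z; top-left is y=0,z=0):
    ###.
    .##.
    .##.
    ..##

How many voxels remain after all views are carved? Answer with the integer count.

|visual hull| = 22

start: 4×4×4 = 64 voxels
  1. axis=1 (XZ plane), |mask|=9  ⇒  voxels=36
  2. axis=0 (YZ plane), |mask|=9  ⇒  voxels=22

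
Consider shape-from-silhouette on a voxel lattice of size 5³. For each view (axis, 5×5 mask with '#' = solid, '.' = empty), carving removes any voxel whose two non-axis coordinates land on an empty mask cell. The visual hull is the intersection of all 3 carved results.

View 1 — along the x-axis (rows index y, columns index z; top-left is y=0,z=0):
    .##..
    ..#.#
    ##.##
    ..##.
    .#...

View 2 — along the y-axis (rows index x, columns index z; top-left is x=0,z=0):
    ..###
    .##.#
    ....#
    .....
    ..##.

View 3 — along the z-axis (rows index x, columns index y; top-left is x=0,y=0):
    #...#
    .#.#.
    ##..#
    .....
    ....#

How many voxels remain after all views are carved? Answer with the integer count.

|visual hull| = 5

full grid |V| = 125
  1. axis=0 (YZ plane), |mask|=11  ⇒  voxels=55
  2. axis=1 (XZ plane), |mask|=9  ⇒  voxels=22
  3. axis=2 (XY plane), |mask|=8  ⇒  voxels=5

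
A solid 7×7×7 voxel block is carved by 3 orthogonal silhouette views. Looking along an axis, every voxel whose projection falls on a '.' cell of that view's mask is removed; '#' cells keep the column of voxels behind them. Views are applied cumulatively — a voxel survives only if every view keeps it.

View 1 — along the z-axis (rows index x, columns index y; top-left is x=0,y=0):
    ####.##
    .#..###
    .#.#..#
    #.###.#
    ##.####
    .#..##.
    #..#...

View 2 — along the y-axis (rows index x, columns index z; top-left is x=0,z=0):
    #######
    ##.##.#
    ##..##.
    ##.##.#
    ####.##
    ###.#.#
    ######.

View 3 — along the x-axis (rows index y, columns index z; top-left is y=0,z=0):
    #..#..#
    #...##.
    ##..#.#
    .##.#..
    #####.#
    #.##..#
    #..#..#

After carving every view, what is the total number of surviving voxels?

90 voxels

start: 7×7×7 = 343 voxels
  1. axis=2 (XY plane), |mask|=29  ⇒  voxels=203
  2. axis=1 (XZ plane), |mask|=38  ⇒  voxels=162
  3. axis=0 (YZ plane), |mask|=26  ⇒  voxels=90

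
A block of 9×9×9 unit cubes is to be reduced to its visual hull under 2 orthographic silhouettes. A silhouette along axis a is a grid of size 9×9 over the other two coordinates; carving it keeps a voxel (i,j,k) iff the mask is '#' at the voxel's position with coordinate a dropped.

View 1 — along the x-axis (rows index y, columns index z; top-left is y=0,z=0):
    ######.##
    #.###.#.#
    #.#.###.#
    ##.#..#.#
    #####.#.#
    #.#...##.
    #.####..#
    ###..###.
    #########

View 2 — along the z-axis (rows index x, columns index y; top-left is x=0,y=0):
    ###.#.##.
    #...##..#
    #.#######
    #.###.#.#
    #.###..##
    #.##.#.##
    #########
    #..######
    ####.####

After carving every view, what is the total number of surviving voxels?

remaining voxels: 390

full grid |V| = 729
[1] x-view keeps 57 columns → grid now 513
[2] z-view keeps 60 columns → grid now 390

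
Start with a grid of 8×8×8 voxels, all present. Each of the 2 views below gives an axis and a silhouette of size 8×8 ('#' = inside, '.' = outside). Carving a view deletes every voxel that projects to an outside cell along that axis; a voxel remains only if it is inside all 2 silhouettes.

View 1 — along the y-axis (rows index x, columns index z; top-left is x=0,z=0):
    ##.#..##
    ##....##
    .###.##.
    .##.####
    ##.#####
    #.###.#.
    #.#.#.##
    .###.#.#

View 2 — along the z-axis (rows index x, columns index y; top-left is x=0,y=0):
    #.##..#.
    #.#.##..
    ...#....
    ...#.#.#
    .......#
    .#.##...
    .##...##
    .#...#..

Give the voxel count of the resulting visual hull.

initial block: 8^3 = 512
carve view 1 (along y, XZ-mask fill 42/64): 336 voxels remain
carve view 2 (along z, XY-mask fill 22/64): 111 voxels remain

remaining voxels: 111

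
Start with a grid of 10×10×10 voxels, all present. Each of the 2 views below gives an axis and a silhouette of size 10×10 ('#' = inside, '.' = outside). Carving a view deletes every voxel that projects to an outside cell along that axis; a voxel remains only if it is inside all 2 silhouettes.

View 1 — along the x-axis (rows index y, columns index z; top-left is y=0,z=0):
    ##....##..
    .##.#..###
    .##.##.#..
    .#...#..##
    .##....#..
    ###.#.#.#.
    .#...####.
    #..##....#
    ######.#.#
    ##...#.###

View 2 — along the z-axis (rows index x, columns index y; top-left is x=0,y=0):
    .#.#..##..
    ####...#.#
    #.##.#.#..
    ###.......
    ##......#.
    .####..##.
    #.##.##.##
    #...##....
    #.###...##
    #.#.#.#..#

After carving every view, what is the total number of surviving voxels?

initial block: 10^3 = 1000
  1. axis=0 (YZ plane), |mask|=51  ⇒  voxels=510
  2. axis=2 (XY plane), |mask|=48  ⇒  voxels=238

238 voxels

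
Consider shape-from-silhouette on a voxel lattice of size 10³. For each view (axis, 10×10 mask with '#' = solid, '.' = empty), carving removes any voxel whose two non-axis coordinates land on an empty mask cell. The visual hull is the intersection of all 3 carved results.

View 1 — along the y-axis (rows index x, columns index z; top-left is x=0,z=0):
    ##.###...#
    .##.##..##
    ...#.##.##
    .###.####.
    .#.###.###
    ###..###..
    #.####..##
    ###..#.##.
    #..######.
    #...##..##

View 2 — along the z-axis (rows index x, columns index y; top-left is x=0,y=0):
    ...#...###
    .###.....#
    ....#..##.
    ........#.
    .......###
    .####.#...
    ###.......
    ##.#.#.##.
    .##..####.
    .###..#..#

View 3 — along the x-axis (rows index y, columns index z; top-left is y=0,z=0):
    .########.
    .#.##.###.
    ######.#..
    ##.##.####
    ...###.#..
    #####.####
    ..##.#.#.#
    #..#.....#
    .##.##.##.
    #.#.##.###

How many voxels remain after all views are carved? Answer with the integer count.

148 voxels

initial block: 10^3 = 1000
V1 y: intersect with XZ mask (62 set) -- 620 left
V2 z: intersect with XY mask (40 set) -- 245 left
V3 x: intersect with YZ mask (63 set) -- 148 left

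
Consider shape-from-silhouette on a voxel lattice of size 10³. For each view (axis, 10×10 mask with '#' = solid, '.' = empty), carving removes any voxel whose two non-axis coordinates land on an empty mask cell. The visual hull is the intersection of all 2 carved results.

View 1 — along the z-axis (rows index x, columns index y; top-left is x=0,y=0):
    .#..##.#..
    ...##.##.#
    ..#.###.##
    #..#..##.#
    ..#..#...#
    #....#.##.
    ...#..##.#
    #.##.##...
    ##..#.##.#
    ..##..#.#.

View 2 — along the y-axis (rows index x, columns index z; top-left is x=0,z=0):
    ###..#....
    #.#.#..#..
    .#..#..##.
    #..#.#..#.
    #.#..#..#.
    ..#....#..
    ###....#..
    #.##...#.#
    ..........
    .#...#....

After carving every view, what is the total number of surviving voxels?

149 voxels

before carving: 1000 voxels (10×10×10)
step 1: project along z, AND mask (46/100) → |grid| = 460
step 2: project along y, AND mask (33/100) → |grid| = 149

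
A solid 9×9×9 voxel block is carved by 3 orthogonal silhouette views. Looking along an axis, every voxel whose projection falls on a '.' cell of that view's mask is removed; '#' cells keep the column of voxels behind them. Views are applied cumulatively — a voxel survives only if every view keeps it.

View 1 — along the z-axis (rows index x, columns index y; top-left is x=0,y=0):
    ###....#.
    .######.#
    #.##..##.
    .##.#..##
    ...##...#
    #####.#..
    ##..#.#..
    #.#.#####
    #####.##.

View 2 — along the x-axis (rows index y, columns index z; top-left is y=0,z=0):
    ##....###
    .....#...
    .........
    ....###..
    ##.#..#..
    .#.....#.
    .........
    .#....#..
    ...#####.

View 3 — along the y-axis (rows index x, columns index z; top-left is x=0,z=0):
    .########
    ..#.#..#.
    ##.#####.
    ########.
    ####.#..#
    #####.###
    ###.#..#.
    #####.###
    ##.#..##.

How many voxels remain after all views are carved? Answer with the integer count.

full grid |V| = 729
V1 z: intersect with XY mask (48 set) -- 432 left
V2 x: intersect with YZ mask (22 set) -- 113 left
V3 y: intersect with XZ mask (58 set) -- 82 left

|visual hull| = 82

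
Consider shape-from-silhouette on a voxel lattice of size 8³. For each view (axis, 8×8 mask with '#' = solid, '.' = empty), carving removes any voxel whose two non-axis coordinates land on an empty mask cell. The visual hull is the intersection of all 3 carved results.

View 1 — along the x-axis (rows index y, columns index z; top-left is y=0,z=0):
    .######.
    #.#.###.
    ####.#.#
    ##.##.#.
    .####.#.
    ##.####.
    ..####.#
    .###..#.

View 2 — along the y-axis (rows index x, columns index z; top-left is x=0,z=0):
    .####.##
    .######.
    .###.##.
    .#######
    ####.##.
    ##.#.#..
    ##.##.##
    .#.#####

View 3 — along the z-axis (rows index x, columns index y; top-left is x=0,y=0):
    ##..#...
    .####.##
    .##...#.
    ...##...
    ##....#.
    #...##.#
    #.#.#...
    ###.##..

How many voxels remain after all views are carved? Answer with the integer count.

remaining voxels: 113

initial block: 8^3 = 512
step 1: project along x, AND mask (42/64) → |grid| = 336
step 2: project along y, AND mask (46/64) → |grid| = 256
step 3: project along z, AND mask (29/64) → |grid| = 113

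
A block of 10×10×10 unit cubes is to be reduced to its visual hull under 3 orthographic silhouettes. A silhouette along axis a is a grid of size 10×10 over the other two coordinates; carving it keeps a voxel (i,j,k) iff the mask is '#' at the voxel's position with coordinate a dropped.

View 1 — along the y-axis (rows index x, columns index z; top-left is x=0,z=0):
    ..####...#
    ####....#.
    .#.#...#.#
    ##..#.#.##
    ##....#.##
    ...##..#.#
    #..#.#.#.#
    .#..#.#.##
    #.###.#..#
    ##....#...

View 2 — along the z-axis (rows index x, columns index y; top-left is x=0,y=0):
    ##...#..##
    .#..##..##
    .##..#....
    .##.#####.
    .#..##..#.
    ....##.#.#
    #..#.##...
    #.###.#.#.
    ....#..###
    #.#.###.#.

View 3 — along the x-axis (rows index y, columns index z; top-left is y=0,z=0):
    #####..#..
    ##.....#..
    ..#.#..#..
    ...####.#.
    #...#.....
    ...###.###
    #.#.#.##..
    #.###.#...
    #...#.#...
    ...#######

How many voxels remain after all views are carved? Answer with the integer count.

remaining voxels: 104

full grid |V| = 1000
step 1: project along y, AND mask (48/100) → |grid| = 480
step 2: project along z, AND mask (48/100) → |grid| = 232
step 3: project along x, AND mask (45/100) → |grid| = 104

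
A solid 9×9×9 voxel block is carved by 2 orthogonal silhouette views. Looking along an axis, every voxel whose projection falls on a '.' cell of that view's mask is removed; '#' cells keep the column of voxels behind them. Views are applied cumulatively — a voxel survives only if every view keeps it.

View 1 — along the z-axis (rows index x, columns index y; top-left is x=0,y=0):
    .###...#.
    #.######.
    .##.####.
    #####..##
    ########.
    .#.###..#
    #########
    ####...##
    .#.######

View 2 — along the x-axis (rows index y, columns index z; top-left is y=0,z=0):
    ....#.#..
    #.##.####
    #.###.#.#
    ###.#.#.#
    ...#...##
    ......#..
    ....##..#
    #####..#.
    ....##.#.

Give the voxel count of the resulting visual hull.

261 voxels

before carving: 729 voxels (9×9×9)
step 1: project along z, AND mask (59/81) → |grid| = 531
step 2: project along x, AND mask (37/81) → |grid| = 261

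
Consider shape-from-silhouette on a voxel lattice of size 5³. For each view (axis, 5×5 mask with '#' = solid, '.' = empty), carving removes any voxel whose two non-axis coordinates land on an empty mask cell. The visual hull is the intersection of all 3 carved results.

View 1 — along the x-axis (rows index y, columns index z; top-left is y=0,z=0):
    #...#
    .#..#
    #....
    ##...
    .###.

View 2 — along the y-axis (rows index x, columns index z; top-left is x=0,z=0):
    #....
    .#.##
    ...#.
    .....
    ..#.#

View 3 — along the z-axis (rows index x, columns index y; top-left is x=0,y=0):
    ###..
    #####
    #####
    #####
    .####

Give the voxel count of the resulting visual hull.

before carving: 125 voxels (5×5×5)
V1 x: intersect with YZ mask (10 set) -- 50 left
V2 y: intersect with XZ mask (7 set) -- 13 left
V3 z: intersect with XY mask (22 set) -- 11 left

remaining voxels: 11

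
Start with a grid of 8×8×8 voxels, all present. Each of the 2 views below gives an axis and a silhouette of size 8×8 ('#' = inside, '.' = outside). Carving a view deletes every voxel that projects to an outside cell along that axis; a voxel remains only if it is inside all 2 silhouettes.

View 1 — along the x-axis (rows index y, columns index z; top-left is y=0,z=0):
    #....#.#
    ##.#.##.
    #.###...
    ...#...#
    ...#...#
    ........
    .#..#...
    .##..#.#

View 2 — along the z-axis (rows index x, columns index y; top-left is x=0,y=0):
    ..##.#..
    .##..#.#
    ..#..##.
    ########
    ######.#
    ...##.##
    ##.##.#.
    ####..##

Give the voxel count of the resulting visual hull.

|visual hull| = 111

full grid |V| = 512
step 1: project along x, AND mask (22/64) → |grid| = 176
step 2: project along z, AND mask (40/64) → |grid| = 111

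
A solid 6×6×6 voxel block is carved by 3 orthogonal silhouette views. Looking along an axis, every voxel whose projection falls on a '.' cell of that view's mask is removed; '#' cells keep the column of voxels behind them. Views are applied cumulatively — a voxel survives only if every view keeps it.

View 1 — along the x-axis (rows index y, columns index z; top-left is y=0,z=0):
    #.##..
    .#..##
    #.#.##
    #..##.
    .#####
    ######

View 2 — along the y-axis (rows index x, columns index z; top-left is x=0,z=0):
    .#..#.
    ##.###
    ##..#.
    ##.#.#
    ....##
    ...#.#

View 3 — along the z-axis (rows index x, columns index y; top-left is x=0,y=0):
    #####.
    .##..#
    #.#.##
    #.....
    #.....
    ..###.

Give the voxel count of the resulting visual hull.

remaining voxels: 31

full grid |V| = 216
  1. axis=0 (YZ plane), |mask|=24  ⇒  voxels=144
  2. axis=1 (XZ plane), |mask|=18  ⇒  voxels=72
  3. axis=2 (XY plane), |mask|=17  ⇒  voxels=31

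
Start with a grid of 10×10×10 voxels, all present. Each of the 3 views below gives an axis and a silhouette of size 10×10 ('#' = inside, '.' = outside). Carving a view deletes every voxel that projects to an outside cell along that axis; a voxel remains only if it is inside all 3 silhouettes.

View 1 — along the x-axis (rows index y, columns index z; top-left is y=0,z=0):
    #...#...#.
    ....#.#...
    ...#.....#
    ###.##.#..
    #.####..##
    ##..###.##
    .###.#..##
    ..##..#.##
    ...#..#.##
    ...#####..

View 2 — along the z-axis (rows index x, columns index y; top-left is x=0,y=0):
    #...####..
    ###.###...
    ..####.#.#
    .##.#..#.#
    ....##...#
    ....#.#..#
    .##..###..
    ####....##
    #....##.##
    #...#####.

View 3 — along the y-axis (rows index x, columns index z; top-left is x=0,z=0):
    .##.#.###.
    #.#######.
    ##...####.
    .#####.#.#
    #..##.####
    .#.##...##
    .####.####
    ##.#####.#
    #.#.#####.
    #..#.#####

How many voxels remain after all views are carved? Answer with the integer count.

before carving: 1000 voxels (10×10×10)
[1] x-view keeps 47 columns → grid now 470
[2] z-view keeps 50 columns → grid now 246
[3] y-view keeps 69 columns → grid now 171

voxel count = 171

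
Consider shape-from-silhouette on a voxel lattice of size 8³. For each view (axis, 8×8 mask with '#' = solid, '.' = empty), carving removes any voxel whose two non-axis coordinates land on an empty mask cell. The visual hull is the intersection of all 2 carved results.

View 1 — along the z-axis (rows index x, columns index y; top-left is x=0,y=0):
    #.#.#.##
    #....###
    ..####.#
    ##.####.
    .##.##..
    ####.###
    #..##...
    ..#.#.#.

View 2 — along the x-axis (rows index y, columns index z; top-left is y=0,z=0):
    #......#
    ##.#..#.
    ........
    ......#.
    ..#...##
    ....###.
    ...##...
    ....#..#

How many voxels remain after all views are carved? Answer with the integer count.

start: 8×8×8 = 512 voxels
after view 1 [z-axis, 37 of 64 cells solid] → remaining = 296
after view 2 [x-axis, 17 of 64 cells solid] → remaining = 77

|visual hull| = 77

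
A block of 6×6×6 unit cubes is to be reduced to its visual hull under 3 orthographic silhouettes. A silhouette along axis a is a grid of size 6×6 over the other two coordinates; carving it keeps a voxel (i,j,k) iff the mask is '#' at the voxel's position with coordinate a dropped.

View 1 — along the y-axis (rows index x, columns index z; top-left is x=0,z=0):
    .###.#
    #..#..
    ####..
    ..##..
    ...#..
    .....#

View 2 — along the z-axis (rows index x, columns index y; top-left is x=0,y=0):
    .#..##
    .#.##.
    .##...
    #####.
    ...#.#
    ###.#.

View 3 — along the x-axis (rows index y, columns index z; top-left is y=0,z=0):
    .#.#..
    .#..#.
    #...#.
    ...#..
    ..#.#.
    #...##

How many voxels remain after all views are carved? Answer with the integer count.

full grid |V| = 216
V1 y: intersect with XZ mask (14 set) -- 84 left
V2 z: intersect with XY mask (19 set) -- 42 left
V3 x: intersect with YZ mask (12 set) -- 10 left

|visual hull| = 10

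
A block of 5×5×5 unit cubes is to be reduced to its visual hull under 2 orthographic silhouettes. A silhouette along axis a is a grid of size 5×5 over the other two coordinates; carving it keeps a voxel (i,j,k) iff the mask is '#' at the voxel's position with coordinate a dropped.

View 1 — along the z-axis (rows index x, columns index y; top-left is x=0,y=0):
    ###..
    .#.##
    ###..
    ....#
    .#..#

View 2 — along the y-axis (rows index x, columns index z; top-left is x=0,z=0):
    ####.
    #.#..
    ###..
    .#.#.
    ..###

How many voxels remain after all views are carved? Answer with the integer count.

voxel count = 35

initial block: 5^3 = 125
after view 1 [z-axis, 12 of 25 cells solid] → remaining = 60
after view 2 [y-axis, 14 of 25 cells solid] → remaining = 35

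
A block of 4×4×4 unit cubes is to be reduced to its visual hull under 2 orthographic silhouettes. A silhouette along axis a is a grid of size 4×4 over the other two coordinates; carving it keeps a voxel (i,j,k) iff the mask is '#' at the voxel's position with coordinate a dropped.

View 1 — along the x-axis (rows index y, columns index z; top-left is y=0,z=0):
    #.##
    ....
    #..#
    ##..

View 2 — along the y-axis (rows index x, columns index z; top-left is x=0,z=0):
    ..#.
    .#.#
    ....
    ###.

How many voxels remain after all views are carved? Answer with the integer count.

initial block: 4^3 = 64
carve view 1 (along x, YZ-mask fill 7/16): 28 voxels remain
carve view 2 (along y, XZ-mask fill 6/16): 9 voxels remain

voxel count = 9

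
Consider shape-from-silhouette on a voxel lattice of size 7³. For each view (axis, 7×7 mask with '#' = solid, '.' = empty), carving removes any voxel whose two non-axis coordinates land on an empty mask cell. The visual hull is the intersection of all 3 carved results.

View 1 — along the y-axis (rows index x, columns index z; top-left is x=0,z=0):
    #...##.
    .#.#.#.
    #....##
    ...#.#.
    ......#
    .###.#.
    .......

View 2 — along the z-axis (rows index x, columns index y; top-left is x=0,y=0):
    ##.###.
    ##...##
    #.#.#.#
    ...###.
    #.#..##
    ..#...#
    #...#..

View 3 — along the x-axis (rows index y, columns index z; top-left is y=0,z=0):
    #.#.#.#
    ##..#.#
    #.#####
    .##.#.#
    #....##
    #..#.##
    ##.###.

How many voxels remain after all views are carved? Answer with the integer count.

37 voxels

start: 7×7×7 = 343 voxels
V1 y: intersect with XZ mask (16 set) -- 112 left
V2 z: intersect with XY mask (24 set) -- 57 left
V3 x: intersect with YZ mask (30 set) -- 37 left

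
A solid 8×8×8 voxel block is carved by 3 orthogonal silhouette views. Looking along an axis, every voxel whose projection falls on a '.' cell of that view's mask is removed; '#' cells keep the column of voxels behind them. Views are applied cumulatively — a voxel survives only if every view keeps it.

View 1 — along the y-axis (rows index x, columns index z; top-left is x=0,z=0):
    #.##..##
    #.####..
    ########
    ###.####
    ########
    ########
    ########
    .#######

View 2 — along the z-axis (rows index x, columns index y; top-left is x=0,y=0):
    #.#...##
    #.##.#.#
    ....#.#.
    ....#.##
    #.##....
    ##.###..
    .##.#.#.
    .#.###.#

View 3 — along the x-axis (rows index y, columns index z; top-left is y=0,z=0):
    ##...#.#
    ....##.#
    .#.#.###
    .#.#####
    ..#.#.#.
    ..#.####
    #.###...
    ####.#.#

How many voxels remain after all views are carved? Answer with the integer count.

remaining voxels: 117

full grid |V| = 512
step 1: project along y, AND mask (56/64) → |grid| = 448
step 2: project along z, AND mask (31/64) → |grid| = 213
step 3: project along x, AND mask (36/64) → |grid| = 117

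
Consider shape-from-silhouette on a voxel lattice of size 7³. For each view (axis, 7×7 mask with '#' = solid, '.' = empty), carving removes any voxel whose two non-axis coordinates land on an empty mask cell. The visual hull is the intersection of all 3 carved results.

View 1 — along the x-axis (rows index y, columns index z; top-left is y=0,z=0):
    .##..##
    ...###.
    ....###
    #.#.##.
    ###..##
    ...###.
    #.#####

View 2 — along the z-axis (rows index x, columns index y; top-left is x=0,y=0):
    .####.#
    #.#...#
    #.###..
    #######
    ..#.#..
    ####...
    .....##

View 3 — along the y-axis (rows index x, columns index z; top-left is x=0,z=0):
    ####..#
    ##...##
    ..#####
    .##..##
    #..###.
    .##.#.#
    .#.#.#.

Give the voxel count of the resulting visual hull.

voxel count = 65

initial block: 7^3 = 343
  1. axis=0 (YZ plane), |mask|=28  ⇒  voxels=196
  2. axis=2 (XY plane), |mask|=27  ⇒  voxels=109
  3. axis=1 (XZ plane), |mask|=29  ⇒  voxels=65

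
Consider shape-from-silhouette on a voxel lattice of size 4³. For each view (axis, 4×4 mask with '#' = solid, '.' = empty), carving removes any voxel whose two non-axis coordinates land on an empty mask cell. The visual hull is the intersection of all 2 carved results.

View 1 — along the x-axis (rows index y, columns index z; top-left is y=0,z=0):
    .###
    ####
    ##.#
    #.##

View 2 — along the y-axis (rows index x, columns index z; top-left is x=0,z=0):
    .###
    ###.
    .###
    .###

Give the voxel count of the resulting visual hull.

start: 4×4×4 = 64 voxels
  1. axis=0 (YZ plane), |mask|=13  ⇒  voxels=52
  2. axis=1 (XZ plane), |mask|=12  ⇒  voxels=39

39 voxels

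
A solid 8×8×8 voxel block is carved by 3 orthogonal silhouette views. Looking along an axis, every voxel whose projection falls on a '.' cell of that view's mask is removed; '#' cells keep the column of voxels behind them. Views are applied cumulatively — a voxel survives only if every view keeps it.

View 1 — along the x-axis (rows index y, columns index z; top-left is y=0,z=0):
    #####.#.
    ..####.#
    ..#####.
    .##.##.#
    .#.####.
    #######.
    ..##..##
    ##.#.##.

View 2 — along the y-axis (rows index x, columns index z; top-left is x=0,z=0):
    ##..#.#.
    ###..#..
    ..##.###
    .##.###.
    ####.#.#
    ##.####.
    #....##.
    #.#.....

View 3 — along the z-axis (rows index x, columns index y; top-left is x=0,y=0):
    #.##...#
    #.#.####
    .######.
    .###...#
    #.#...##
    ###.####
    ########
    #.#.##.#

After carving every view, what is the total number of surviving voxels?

before carving: 512 voxels (8×8×8)
after view 1 [x-axis, 42 of 64 cells solid] → remaining = 336
after view 2 [y-axis, 35 of 64 cells solid] → remaining = 184
after view 3 [z-axis, 44 of 64 cells solid] → remaining = 127

|visual hull| = 127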